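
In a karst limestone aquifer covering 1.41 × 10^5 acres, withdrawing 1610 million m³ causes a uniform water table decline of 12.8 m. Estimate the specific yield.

A = 1.41 × 10^5 acres = 5.706 × 10^8 m²
ΔV = 1610 million m³ = 1.61 × 10^9 m³
Sy = ΔV / (A × Δh) = 1.61 × 10^9 m³ / (5.706 × 10^8 m² × 12.8 m) = 0.2204

Sy ≈ 0.22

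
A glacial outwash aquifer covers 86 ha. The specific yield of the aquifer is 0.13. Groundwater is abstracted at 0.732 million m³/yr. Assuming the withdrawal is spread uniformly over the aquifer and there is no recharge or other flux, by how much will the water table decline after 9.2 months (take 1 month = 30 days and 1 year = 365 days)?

Δh ≈ 4.95 m

A = 86 ha = 8.6 × 10^5 m²
Q = 0.732 million m³/yr = 2005 m³/d
t = 9.2 months = 276 d
ΔV = Q × t = 2005 m³/d × 276 d = 5.535 × 10^5 m³
Δh = ΔV / (Sy × A) = 5.535 × 10^5 / (0.13 × 8.6 × 10^5) = 4.951 m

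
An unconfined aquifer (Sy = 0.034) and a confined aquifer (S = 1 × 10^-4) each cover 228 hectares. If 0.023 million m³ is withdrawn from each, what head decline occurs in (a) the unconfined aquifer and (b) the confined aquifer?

Δh_u ≈ 0.297 m; Δh_c ≈ 101 m

A = 228 hectares = 2.28 × 10^6 m²
ΔV = 0.023 million m³ = 23000 m³
Unconfined: Δh_u = ΔV/(Sy·A) = 23000/(0.034 × 2.28 × 10^6) = 0.2967 m
Confined: Δh_c = ΔV/(S·A) = 23000/(1 × 10^-4 × 2.28 × 10^6) = 100.9 m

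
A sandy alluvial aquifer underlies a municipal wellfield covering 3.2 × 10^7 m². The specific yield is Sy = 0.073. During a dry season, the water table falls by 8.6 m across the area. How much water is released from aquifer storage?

ΔV ≈ 2.01 × 10^7 m³

ΔV = Sy × A × Δh = 0.073 × 3.2 × 10^7 m² × 8.6 m = 2.009 × 10^7 m³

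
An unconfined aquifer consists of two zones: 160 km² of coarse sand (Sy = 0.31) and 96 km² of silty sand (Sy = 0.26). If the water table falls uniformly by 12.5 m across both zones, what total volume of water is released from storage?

A₁ = 160 km² = 1.6 × 10^8 m²; A₂ = 96 km² = 9.6 × 10^7 m²
ΔV₁ = 0.31 × 1.6 × 10^8 × 12.5 = 6.2 × 10^8 m³
ΔV₂ = 0.26 × 9.6 × 10^7 × 12.5 = 3.12 × 10^8 m³
ΔV = ΔV₁ + ΔV₂ = 9.32 × 10^8 m³

ΔV ≈ 9.32 × 10^8 m³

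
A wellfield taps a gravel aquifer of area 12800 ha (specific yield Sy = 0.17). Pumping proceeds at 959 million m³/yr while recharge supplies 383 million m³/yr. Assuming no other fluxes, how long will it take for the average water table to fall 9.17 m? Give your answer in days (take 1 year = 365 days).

A = 12800 ha = 1.28 × 10^8 m²
ΔV = Sy × A × Δh = 0.17 × 1.28 × 10^8 × 9.17 = 1.995 × 10^8 m³
Net withdrawal = 959 − 383 = 576 million m³/yr = 1.578 × 10^6 m³/d
t = ΔV / Q = 1.995 × 10^8 m³ / 1.578 × 10^6 m³/d = 126.4 d

t ≈ 126 days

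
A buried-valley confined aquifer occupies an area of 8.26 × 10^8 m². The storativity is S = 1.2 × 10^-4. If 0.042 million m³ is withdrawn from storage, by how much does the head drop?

ΔV = 0.042 million m³ = 42000 m³
Δh = ΔV / (S × A) = 42000 m³ / (1.2 × 10^-4 × 8.26 × 10^8 m²) = 0.4237 m

Δh ≈ 0.424 m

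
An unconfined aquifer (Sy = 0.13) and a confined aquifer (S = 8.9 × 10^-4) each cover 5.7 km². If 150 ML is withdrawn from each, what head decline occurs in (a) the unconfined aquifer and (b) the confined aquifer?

Δh_u ≈ 0.202 m; Δh_c ≈ 29.6 m

A = 5.7 km² = 5.7 × 10^6 m²
ΔV = 150 ML = 1.5 × 10^5 m³
Unconfined: Δh_u = ΔV/(Sy·A) = 1.5 × 10^5/(0.13 × 5.7 × 10^6) = 0.2024 m
Confined: Δh_c = ΔV/(S·A) = 1.5 × 10^5/(8.9 × 10^-4 × 5.7 × 10^6) = 29.57 m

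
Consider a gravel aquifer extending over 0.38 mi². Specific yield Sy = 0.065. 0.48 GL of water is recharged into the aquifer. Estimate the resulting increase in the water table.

Δh ≈ 7.5 m

A = 0.38 mi² = 9.842 × 10^5 m²
ΔV = 0.48 GL = 4.8 × 10^5 m³
Δh = ΔV / (Sy × A) = 4.8 × 10^5 m³ / (0.065 × 9.842 × 10^5 m²) = 7.503 m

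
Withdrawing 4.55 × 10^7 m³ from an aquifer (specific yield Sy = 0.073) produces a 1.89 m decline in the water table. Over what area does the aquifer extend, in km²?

A = ΔV / (Sy × Δh) = 4.55 × 10^7 / (0.073 × 1.89) = 3.298 × 10^8 m²
A = 3.298 × 10^8 m² = 329.8 km²

A ≈ 330 km²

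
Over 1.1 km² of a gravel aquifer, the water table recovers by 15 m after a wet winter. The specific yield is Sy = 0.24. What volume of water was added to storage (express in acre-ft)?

A = 1.1 km² = 1.1 × 10^6 m²
ΔV = Sy × A × Δh = 0.24 × 1.1 × 10^6 m² × 15 m = 3.96 × 10^6 m³
ΔV = 3.96 × 10^6 m³ = 3210 acre-ft

ΔV ≈ 3210 acre-ft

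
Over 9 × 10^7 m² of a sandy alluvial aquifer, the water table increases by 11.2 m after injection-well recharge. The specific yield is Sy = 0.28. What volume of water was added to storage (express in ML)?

ΔV ≈ 2.82 × 10^5 ML

ΔV = Sy × A × Δh = 0.28 × 9 × 10^7 m² × 11.2 m = 2.822 × 10^8 m³
ΔV = 2.822 × 10^8 m³ = 2.822 × 10^5 ML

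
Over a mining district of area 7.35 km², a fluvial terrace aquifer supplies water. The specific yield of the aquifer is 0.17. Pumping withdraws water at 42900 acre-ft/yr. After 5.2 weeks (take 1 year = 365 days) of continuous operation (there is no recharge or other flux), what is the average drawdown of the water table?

A = 7.35 km² = 7.35 × 10^6 m²
Q = 42900 acre-ft/yr = 1.45 × 10^5 m³/d
t = 5.2 weeks = 36.4 d
ΔV = Q × t = 1.45 × 10^5 m³/d × 36.4 d = 5.277 × 10^6 m³
Δh = ΔV / (Sy × A) = 5.277 × 10^6 / (0.17 × 7.35 × 10^6) = 4.223 m

Δh ≈ 4.22 m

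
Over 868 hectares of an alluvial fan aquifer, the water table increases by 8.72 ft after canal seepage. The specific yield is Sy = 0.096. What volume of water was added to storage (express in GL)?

A = 868 hectares = 8.68 × 10^6 m²
Δh = 8.72 ft = 2.658 m
ΔV = Sy × A × Δh = 0.096 × 8.68 × 10^6 m² × 2.658 m = 2.215 × 10^6 m³
ΔV = 2.215 × 10^6 m³ = 2.215 GL

ΔV ≈ 2.21 GL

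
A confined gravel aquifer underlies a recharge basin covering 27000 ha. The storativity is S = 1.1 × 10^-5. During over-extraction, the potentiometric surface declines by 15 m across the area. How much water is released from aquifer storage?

A = 27000 ha = 2.7 × 10^8 m²
ΔV = S × A × Δh = 1.1 × 10^-5 × 2.7 × 10^8 m² × 15 m = 44550 m³

ΔV ≈ 44600 m³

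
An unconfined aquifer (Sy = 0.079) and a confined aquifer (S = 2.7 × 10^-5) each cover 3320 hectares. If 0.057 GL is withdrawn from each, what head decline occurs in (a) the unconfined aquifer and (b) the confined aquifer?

Δh_u ≈ 0.0217 m; Δh_c ≈ 63.6 m

A = 3320 hectares = 3.32 × 10^7 m²
ΔV = 0.057 GL = 57000 m³
Unconfined: Δh_u = ΔV/(Sy·A) = 57000/(0.079 × 3.32 × 10^7) = 0.02173 m
Confined: Δh_c = ΔV/(S·A) = 57000/(2.7 × 10^-5 × 3.32 × 10^7) = 63.59 m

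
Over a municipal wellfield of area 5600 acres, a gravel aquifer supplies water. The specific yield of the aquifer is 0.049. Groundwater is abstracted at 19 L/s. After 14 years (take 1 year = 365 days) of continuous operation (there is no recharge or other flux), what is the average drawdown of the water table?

Δh ≈ 7.55 m

A = 5600 acres = 2.266 × 10^7 m²
Q = 19 L/s = 1642 m³/d
t = 14 years = 5110 d
ΔV = Q × t = 1642 m³/d × 5110 d = 8.389 × 10^6 m³
Δh = ΔV / (Sy × A) = 8.389 × 10^6 / (0.049 × 2.266 × 10^7) = 7.554 m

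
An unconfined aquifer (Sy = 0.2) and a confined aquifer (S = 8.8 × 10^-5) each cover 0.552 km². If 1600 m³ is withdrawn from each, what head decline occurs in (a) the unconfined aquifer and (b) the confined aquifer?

A = 0.552 km² = 5.52 × 10^5 m²
Unconfined: Δh_u = ΔV/(Sy·A) = 1600/(0.2 × 5.52 × 10^5) = 0.01449 m
Confined: Δh_c = ΔV/(S·A) = 1600/(8.8 × 10^-5 × 5.52 × 10^5) = 32.94 m

Δh_u ≈ 0.0145 m; Δh_c ≈ 32.9 m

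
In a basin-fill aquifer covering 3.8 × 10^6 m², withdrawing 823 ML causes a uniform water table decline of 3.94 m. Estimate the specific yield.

ΔV = 823 ML = 8.23 × 10^5 m³
Sy = ΔV / (A × Δh) = 8.23 × 10^5 m³ / (3.8 × 10^6 m² × 3.94 m) = 0.05497

Sy ≈ 0.055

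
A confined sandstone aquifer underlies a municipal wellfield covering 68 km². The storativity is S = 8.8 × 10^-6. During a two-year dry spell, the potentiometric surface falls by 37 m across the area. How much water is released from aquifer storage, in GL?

A = 68 km² = 6.8 × 10^7 m²
ΔV = S × A × Δh = 8.8 × 10^-6 × 6.8 × 10^7 m² × 37 m = 22140 m³
ΔV = 22140 m³ = 0.02214 GL

ΔV ≈ 0.0221 GL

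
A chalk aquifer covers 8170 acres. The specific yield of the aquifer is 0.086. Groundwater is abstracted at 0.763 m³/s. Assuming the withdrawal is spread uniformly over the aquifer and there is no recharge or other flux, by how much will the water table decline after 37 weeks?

A = 8170 acres = 3.306 × 10^7 m²
Q = 0.763 m³/s = 65920 m³/d
t = 37 weeks = 259 d
ΔV = Q × t = 65920 m³/d × 259 d = 1.707 × 10^7 m³
Δh = ΔV / (Sy × A) = 1.707 × 10^7 / (0.086 × 3.306 × 10^7) = 6.005 m

Δh ≈ 6 m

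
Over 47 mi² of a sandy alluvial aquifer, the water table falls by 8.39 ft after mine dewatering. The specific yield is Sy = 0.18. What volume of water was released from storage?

A = 47 mi² = 1.217 × 10^8 m²
Δh = 8.39 ft = 2.557 m
ΔV = Sy × A × Δh = 0.18 × 1.217 × 10^8 m² × 2.557 m = 5.603 × 10^7 m³

ΔV ≈ 5.6 × 10^7 m³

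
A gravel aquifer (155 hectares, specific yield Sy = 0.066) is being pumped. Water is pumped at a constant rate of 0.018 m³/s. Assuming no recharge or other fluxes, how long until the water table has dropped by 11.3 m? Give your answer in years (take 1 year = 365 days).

t ≈ 2.04 years

A = 155 hectares = 1.55 × 10^6 m²
ΔV = Sy × A × Δh = 0.066 × 1.55 × 10^6 × 11.3 = 1.156 × 10^6 m³
Q = 0.018 m³/s = 1555 m³/d
t = ΔV / Q = 1.156 × 10^6 m³ / 1555 m³/d = 743.3 d
t = 743.3 d ≈ 2.036 years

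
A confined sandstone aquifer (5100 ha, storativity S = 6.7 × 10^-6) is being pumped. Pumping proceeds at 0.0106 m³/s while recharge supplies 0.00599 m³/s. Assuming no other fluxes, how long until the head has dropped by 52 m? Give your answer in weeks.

A = 5100 ha = 5.1 × 10^7 m²
ΔV = S × A × Δh = 6.7 × 10^-6 × 5.1 × 10^7 × 52 = 17770 m³
Net withdrawal = 0.0106 − 0.00599 = 0.00461 m³/s = 398.3 m³/d
t = ΔV / Q = 17770 m³ / 398.3 m³/d = 44.61 d
t = 44.61 d ≈ 6.373 weeks

t ≈ 6.37 weeks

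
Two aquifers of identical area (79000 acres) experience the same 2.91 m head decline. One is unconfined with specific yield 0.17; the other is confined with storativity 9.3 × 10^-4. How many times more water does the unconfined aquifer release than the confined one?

ΔV_u / ΔV_c ≈ 183

A = 79000 acres = 3.197 × 10^8 m²
Unconfined: ΔV_u = Sy × A × Δh = 0.17 × 3.197 × 10^8 × 2.91 = 1.582 × 10^8 m³
Confined: ΔV_c = S × A × Δh = 9.3 × 10^-4 × 3.197 × 10^8 × 2.91 = 8.652 × 10^5 m³
Ratio = ΔV_u / ΔV_c = Sy / S = 0.17 / 9.3 × 10^-4 = 182.8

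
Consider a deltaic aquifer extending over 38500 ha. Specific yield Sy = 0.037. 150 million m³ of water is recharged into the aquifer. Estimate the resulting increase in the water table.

Δh ≈ 10.5 m

A = 38500 ha = 3.85 × 10^8 m²
ΔV = 150 million m³ = 1.5 × 10^8 m³
Δh = ΔV / (Sy × A) = 1.5 × 10^8 m³ / (0.037 × 3.85 × 10^8 m²) = 10.53 m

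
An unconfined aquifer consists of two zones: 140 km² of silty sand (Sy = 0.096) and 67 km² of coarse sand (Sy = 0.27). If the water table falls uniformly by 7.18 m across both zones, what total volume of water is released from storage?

ΔV ≈ 2.26 × 10^8 m³

A₁ = 140 km² = 1.4 × 10^8 m²; A₂ = 67 km² = 6.7 × 10^7 m²
ΔV₁ = 0.096 × 1.4 × 10^8 × 7.18 = 9.65 × 10^7 m³
ΔV₂ = 0.27 × 6.7 × 10^7 × 7.18 = 1.299 × 10^8 m³
ΔV = ΔV₁ + ΔV₂ = 2.264 × 10^8 m³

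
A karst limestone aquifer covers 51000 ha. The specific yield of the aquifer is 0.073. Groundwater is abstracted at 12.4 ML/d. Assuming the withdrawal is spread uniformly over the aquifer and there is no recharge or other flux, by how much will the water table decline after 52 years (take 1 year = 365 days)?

A = 51000 ha = 5.1 × 10^8 m²
Q = 12.4 ML/d = 12400 m³/d
t = 52 years = 18980 d
ΔV = Q × t = 12400 m³/d × 18980 d = 2.354 × 10^8 m³
Δh = ΔV / (Sy × A) = 2.354 × 10^8 / (0.073 × 5.1 × 10^8) = 6.322 m

Δh ≈ 6.32 m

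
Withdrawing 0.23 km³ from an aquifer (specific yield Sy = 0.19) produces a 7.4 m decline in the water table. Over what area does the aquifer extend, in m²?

A ≈ 1.64 × 10^8 m²

ΔV = 0.23 km³ = 2.3 × 10^8 m³
A = ΔV / (Sy × Δh) = 2.3 × 10^8 / (0.19 × 7.4) = 1.636 × 10^8 m²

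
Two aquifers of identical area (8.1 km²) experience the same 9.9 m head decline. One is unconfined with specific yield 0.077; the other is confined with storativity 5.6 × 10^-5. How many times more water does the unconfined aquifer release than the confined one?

ΔV_u / ΔV_c ≈ 1380

A = 8.1 km² = 8.1 × 10^6 m²
Unconfined: ΔV_u = Sy × A × Δh = 0.077 × 8.1 × 10^6 × 9.9 = 6.175 × 10^6 m³
Confined: ΔV_c = S × A × Δh = 5.6 × 10^-5 × 8.1 × 10^6 × 9.9 = 4491 m³
Ratio = ΔV_u / ΔV_c = Sy / S = 0.077 / 5.6 × 10^-5 = 1375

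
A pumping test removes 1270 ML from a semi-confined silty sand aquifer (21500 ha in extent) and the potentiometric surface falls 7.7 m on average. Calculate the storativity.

S ≈ 7.7 × 10^-4

A = 21500 ha = 2.15 × 10^8 m²
ΔV = 1270 ML = 1.27 × 10^6 m³
S = ΔV / (A × Δh) = 1.27 × 10^6 m³ / (2.15 × 10^8 m² × 7.7 m) = 7.671 × 10^-4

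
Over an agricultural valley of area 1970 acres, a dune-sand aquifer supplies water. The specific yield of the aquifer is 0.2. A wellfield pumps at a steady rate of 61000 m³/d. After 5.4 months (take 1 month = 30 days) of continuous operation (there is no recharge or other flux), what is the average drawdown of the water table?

Δh ≈ 6.2 m

A = 1970 acres = 7.972 × 10^6 m²
t = 5.4 months = 162 d
ΔV = Q × t = 61000 m³/d × 162 d = 9.882 × 10^6 m³
Δh = ΔV / (Sy × A) = 9.882 × 10^6 / (0.2 × 7.972 × 10^6) = 6.198 m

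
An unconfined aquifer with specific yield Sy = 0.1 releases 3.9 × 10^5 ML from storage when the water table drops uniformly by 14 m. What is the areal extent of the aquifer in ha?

A ≈ 27900 ha

ΔV = 3.9 × 10^5 ML = 3.9 × 10^8 m³
A = ΔV / (Sy × Δh) = 3.9 × 10^8 / (0.1 × 14) = 2.786 × 10^8 m²
A = 2.786 × 10^8 m² = 27860 ha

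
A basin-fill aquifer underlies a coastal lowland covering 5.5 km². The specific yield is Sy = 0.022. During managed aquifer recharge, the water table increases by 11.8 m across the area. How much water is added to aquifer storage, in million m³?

A = 5.5 km² = 5.5 × 10^6 m²
ΔV = Sy × A × Δh = 0.022 × 5.5 × 10^6 m² × 11.8 m = 1.428 × 10^6 m³
ΔV = 1.428 × 10^6 m³ = 1.428 million m³

ΔV ≈ 1.43 million m³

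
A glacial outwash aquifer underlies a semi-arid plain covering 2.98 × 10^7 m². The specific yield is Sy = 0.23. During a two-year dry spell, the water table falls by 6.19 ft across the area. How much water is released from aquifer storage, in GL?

Δh = 6.19 ft = 1.887 m
ΔV = Sy × A × Δh = 0.23 × 2.98 × 10^7 m² × 1.887 m = 1.293 × 10^7 m³
ΔV = 1.293 × 10^7 m³ = 12.93 GL

ΔV ≈ 12.9 GL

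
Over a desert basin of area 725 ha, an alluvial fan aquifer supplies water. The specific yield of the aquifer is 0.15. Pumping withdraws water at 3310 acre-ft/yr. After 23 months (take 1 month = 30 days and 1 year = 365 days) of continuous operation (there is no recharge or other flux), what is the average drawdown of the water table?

Δh ≈ 7.1 m

A = 725 ha = 7.25 × 10^6 m²
Q = 3310 acre-ft/yr = 11190 m³/d
t = 23 months = 690 d
ΔV = Q × t = 11190 m³/d × 690 d = 7.718 × 10^6 m³
Δh = ΔV / (Sy × A) = 7.718 × 10^6 / (0.15 × 7.25 × 10^6) = 7.097 m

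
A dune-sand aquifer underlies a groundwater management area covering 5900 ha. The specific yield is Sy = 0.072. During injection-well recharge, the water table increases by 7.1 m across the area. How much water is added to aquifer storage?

ΔV ≈ 3.02 × 10^7 m³

A = 5900 ha = 5.9 × 10^7 m²
ΔV = Sy × A × Δh = 0.072 × 5.9 × 10^7 m² × 7.1 m = 3.016 × 10^7 m³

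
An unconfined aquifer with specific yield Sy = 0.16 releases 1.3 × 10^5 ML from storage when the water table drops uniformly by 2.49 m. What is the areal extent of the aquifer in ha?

A ≈ 32600 ha

ΔV = 1.3 × 10^5 ML = 1.3 × 10^8 m³
A = ΔV / (Sy × Δh) = 1.3 × 10^8 / (0.16 × 2.49) = 3.263 × 10^8 m²
A = 3.263 × 10^8 m² = 32630 ha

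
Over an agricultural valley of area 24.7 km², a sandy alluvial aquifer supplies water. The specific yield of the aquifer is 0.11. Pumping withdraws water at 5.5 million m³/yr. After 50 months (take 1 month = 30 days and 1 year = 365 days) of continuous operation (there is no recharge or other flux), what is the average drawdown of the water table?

Δh ≈ 8.32 m

A = 24.7 km² = 2.47 × 10^7 m²
Q = 5.5 million m³/yr = 15070 m³/d
t = 50 months = 1500 d
ΔV = Q × t = 15070 m³/d × 1500 d = 2.26 × 10^7 m³
Δh = ΔV / (Sy × A) = 2.26 × 10^7 / (0.11 × 2.47 × 10^7) = 8.319 m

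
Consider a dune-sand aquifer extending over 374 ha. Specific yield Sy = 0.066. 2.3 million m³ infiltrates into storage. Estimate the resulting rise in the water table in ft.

Δh ≈ 30.6 ft

A = 374 ha = 3.74 × 10^6 m²
ΔV = 2.3 million m³ = 2.3 × 10^6 m³
Δh = ΔV / (Sy × A) = 2.3 × 10^6 m³ / (0.066 × 3.74 × 10^6 m²) = 9.318 m
Δh = 9.318 m = 30.57 ft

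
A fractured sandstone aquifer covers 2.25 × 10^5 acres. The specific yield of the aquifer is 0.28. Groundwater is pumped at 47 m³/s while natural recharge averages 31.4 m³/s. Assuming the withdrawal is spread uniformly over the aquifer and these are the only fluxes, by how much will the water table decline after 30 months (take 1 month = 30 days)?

A = 2.25 × 10^5 acres = 9.105 × 10^8 m²
Net abstraction = 47 − 31.4 = 15.6 m³/s
Q_net = 15.6 m³/s = 1.348 × 10^6 m³/d
t = 30 months = 900 d
ΔV = Q × t = 1.348 × 10^6 m³/d × 900 d = 1.213 × 10^9 m³
Δh = ΔV / (Sy × A) = 1.213 × 10^9 / (0.28 × 9.105 × 10^8) = 4.758 m

Δh ≈ 4.76 m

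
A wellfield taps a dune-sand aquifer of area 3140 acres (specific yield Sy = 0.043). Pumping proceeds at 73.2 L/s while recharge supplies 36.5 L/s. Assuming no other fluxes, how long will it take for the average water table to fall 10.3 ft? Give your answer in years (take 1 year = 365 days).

t ≈ 1.48 years

A = 3140 acres = 1.271 × 10^7 m²
Δh = 10.3 ft = 3.139 m
ΔV = Sy × A × Δh = 0.043 × 1.271 × 10^7 × 3.139 = 1.715 × 10^6 m³
Net withdrawal = 73.2 − 36.5 = 36.7 L/s = 3171 m³/d
t = ΔV / Q = 1.715 × 10^6 m³ / 3171 m³/d = 541 d
t = 541 d ≈ 1.482 years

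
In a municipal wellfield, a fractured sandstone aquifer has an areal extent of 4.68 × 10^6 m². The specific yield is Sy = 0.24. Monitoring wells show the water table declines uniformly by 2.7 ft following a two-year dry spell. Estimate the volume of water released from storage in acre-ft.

ΔV ≈ 749 acre-ft

Δh = 2.7 ft = 0.823 m
ΔV = Sy × A × Δh = 0.24 × 4.68 × 10^6 m² × 0.823 m = 9.243 × 10^5 m³
ΔV = 9.243 × 10^5 m³ = 749.4 acre-ft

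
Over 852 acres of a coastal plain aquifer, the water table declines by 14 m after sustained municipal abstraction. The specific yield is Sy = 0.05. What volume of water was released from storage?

A = 852 acres = 3.448 × 10^6 m²
ΔV = Sy × A × Δh = 0.05 × 3.448 × 10^6 m² × 14 m = 2.414 × 10^6 m³

ΔV ≈ 2.41 × 10^6 m³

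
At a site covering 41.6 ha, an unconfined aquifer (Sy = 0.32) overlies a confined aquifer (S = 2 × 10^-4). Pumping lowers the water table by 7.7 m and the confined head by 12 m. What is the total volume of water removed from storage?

A = 41.6 ha = 4.16 × 10^5 m²
Unconfined: ΔV_u = Sy × A × Δh_u = 0.32 × 4.16 × 10^5 × 7.7 = 1.025 × 10^6 m³
Confined: ΔV_c = S × A × Δh_c = 2 × 10^-4 × 4.16 × 10^5 × 12 = 998.4 m³
Total ΔV = 1.025 × 10^6 + 998.4 = 1.026 × 10^6 m³

ΔV ≈ 1.03 × 10^6 m³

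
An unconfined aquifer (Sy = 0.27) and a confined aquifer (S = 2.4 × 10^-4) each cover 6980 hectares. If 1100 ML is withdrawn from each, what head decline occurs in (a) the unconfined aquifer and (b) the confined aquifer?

A = 6980 hectares = 6.98 × 10^7 m²
ΔV = 1100 ML = 1.1 × 10^6 m³
Unconfined: Δh_u = ΔV/(Sy·A) = 1.1 × 10^6/(0.27 × 6.98 × 10^7) = 0.05837 m
Confined: Δh_c = ΔV/(S·A) = 1.1 × 10^6/(2.4 × 10^-4 × 6.98 × 10^7) = 65.66 m

Δh_u ≈ 0.0584 m; Δh_c ≈ 65.7 m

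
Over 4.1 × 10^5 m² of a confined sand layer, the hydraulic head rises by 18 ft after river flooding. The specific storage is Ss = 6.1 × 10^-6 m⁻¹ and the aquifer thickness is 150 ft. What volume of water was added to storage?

b = 150 ft = 45.72 m
S = Ss × b = 6.1 × 10^-6 m⁻¹ × 45.72 m = 2.789 × 10^-4
Δh = 18 ft = 5.486 m
ΔV = S × A × Δh = 2.789 × 10^-4 × 4.1 × 10^5 m² × 5.486 m = 627.3 m³

ΔV ≈ 627 m³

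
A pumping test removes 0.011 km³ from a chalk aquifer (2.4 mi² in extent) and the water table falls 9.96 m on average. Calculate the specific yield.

A = 2.4 mi² = 6.216 × 10^6 m²
ΔV = 0.011 km³ = 1.1 × 10^7 m³
Sy = ΔV / (A × Δh) = 1.1 × 10^7 m³ / (6.216 × 10^6 m² × 9.96 m) = 0.1777

Sy ≈ 0.18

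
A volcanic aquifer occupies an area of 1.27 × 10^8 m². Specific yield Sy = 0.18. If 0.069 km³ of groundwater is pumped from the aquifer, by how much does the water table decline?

Δh ≈ 3.02 m

ΔV = 0.069 km³ = 6.9 × 10^7 m³
Δh = ΔV / (Sy × A) = 6.9 × 10^7 m³ / (0.18 × 1.27 × 10^8 m²) = 3.018 m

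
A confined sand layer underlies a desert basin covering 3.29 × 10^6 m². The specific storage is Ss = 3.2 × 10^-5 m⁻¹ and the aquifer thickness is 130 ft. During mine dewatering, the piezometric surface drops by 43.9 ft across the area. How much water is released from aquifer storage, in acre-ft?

b = 130 ft = 39.62 m
S = Ss × b = 3.2 × 10^-5 m⁻¹ × 39.62 m = 1.268 × 10^-3
Δh = 43.9 ft = 13.38 m
ΔV = S × A × Δh = 0.001268 × 3.29 × 10^6 m² × 13.38 m = 55820 m³
ΔV = 55820 m³ = 45.25 acre-ft

ΔV ≈ 45.3 acre-ft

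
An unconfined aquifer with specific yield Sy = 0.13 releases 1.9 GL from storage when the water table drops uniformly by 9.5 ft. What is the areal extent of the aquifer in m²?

A ≈ 5.05 × 10^6 m²

Δh = 9.5 ft = 2.896 m
ΔV = 1.9 GL = 1.9 × 10^6 m³
A = ΔV / (Sy × Δh) = 1.9 × 10^6 / (0.13 × 2.896) = 5.047 × 10^6 m²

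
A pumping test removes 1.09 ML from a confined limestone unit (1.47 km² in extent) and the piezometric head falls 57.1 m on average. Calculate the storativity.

A = 1.47 km² = 1.47 × 10^6 m²
ΔV = 1.09 ML = 1090 m³
S = ΔV / (A × Δh) = 1090 m³ / (1.47 × 10^6 m² × 57.1 m) = 1.299 × 10^-5

S ≈ 1.3 × 10^-5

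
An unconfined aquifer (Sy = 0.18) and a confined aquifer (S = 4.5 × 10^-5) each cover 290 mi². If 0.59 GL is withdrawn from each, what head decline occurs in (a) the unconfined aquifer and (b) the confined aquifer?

Δh_u ≈ 0.00436 m; Δh_c ≈ 17.5 m

A = 290 mi² = 7.511 × 10^8 m²
ΔV = 0.59 GL = 5.9 × 10^5 m³
Unconfined: Δh_u = ΔV/(Sy·A) = 5.9 × 10^5/(0.18 × 7.511 × 10^8) = 0.004364 m
Confined: Δh_c = ΔV/(S·A) = 5.9 × 10^5/(4.5 × 10^-5 × 7.511 × 10^8) = 17.46 m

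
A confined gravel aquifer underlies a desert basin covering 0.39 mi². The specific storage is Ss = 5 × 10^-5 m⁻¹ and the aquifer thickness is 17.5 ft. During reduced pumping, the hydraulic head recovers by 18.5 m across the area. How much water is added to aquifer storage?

ΔV ≈ 4980 m³

b = 17.5 ft = 5.334 m
S = Ss × b = 5 × 10^-5 m⁻¹ × 5.334 m = 2.667 × 10^-4
A = 0.39 mi² = 1.01 × 10^6 m²
ΔV = S × A × Δh = 2.667 × 10^-4 × 1.01 × 10^6 m² × 18.5 m = 4984 m³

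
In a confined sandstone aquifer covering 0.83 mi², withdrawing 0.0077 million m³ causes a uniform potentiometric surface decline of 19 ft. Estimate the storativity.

A = 0.83 mi² = 2.15 × 10^6 m²
Δh = 19 ft = 5.791 m
ΔV = 0.0077 million m³ = 7700 m³
S = ΔV / (A × Δh) = 7700 m³ / (2.15 × 10^6 m² × 5.791 m) = 6.185 × 10^-4

S ≈ 6.2 × 10^-4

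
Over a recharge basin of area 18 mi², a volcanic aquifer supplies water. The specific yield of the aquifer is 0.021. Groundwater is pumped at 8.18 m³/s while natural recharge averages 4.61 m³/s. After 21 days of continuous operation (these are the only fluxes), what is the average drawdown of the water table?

Δh ≈ 6.62 m

A = 18 mi² = 4.662 × 10^7 m²
Net abstraction = 8.18 − 4.61 = 3.57 m³/s
Q_net = 3.57 m³/s = 3.084 × 10^5 m³/d
ΔV = Q × t = 3.084 × 10^5 m³/d × 21 d = 6.477 × 10^6 m³
Δh = ΔV / (Sy × A) = 6.477 × 10^6 / (0.021 × 4.662 × 10^7) = 6.616 m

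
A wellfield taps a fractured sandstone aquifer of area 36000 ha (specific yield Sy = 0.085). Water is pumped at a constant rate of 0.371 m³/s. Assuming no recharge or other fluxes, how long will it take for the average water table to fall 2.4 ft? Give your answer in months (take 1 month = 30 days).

A = 36000 ha = 3.6 × 10^8 m²
Δh = 2.4 ft = 0.7315 m
ΔV = Sy × A × Δh = 0.085 × 3.6 × 10^8 × 0.7315 = 2.238 × 10^7 m³
Q = 0.371 m³/s = 32050 m³/d
t = ΔV / Q = 2.238 × 10^7 m³ / 32050 m³/d = 698.3 d
t = 698.3 d ≈ 23.28 months

t ≈ 23.3 months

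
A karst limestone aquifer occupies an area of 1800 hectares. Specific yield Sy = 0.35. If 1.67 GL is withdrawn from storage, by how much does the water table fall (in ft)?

A = 1800 hectares = 1.8 × 10^7 m²
ΔV = 1.67 GL = 1.67 × 10^6 m³
Δh = ΔV / (Sy × A) = 1.67 × 10^6 m³ / (0.35 × 1.8 × 10^7 m²) = 0.2651 m
Δh = 0.2651 m = 0.8697 ft

Δh ≈ 0.87 ft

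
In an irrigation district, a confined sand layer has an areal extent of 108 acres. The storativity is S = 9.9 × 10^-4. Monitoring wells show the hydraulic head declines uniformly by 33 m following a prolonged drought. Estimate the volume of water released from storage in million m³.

A = 108 acres = 4.371 × 10^5 m²
ΔV = S × A × Δh = 9.9 × 10^-4 × 4.371 × 10^5 m² × 33 m = 14280 m³
ΔV = 14280 m³ = 0.01428 million m³

ΔV ≈ 0.0143 million m³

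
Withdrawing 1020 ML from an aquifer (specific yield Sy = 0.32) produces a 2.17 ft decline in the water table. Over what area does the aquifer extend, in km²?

A ≈ 4.82 km²

Δh = 2.17 ft = 0.6614 m
ΔV = 1020 ML = 1.02 × 10^6 m³
A = ΔV / (Sy × Δh) = 1.02 × 10^6 / (0.32 × 0.6614) = 4.819 × 10^6 m²
A = 4.819 × 10^6 m² = 4.819 km²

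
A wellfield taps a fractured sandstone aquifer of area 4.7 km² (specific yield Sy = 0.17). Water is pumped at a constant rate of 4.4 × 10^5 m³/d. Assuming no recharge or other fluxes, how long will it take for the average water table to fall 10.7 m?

A = 4.7 km² = 4.7 × 10^6 m²
ΔV = Sy × A × Δh = 0.17 × 4.7 × 10^6 × 10.7 = 8.549 × 10^6 m³
t = ΔV / Q = 8.549 × 10^6 m³ / 4.4 × 10^5 m³/d = 19.43 d

t ≈ 19.4 days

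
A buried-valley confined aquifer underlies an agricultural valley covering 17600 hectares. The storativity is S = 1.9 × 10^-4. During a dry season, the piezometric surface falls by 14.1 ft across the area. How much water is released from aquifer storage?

ΔV ≈ 1.44 × 10^5 m³

A = 17600 hectares = 1.76 × 10^8 m²
Δh = 14.1 ft = 4.298 m
ΔV = S × A × Δh = 1.9 × 10^-4 × 1.76 × 10^8 m² × 4.298 m = 1.437 × 10^5 m³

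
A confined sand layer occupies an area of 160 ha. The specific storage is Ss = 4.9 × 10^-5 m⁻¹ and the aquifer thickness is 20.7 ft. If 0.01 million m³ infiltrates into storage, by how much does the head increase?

b = 20.7 ft = 6.309 m
S = Ss × b = 4.9 × 10^-5 m⁻¹ × 6.309 m = 3.092 × 10^-4
A = 160 ha = 1.6 × 10^6 m²
ΔV = 0.01 million m³ = 10000 m³
Δh = ΔV / (S × A) = 10000 m³ / (3.092 × 10^-4 × 1.6 × 10^6 m²) = 20.22 m

Δh ≈ 20.2 m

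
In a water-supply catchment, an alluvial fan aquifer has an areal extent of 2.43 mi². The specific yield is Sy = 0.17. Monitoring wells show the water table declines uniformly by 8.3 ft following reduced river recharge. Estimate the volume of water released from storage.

ΔV ≈ 2.71 × 10^6 m³

A = 2.43 mi² = 6.294 × 10^6 m²
Δh = 8.3 ft = 2.53 m
ΔV = Sy × A × Δh = 0.17 × 6.294 × 10^6 m² × 2.53 m = 2.707 × 10^6 m³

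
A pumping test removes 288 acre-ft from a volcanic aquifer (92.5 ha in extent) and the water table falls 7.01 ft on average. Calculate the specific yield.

Sy ≈ 0.18

A = 92.5 ha = 9.25 × 10^5 m²
Δh = 7.01 ft = 2.137 m
ΔV = 288 acre-ft = 3.552 × 10^5 m³
Sy = ΔV / (A × Δh) = 3.552 × 10^5 m³ / (9.25 × 10^5 m² × 2.137 m) = 0.1797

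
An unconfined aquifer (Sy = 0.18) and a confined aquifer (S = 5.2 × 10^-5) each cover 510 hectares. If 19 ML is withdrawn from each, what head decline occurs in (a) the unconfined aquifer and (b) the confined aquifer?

A = 510 hectares = 5.1 × 10^6 m²
ΔV = 19 ML = 19000 m³
Unconfined: Δh_u = ΔV/(Sy·A) = 19000/(0.18 × 5.1 × 10^6) = 0.0207 m
Confined: Δh_c = ΔV/(S·A) = 19000/(5.2 × 10^-5 × 5.1 × 10^6) = 71.64 m

Δh_u ≈ 0.0207 m; Δh_c ≈ 71.6 m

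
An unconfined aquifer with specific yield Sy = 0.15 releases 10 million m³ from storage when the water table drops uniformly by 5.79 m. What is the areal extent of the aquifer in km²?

A ≈ 11.5 km²

ΔV = 10 million m³ = 1 × 10^7 m³
A = ΔV / (Sy × Δh) = 1 × 10^7 / (0.15 × 5.79) = 1.151 × 10^7 m²
A = 1.151 × 10^7 m² = 11.51 km²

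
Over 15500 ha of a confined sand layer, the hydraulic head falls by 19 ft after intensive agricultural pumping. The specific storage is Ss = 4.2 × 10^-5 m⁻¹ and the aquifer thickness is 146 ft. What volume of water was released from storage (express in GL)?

b = 146 ft = 44.5 m
S = Ss × b = 4.2 × 10^-5 m⁻¹ × 44.5 m = 1.869 × 10^-3
A = 15500 ha = 1.55 × 10^8 m²
Δh = 19 ft = 5.791 m
ΔV = S × A × Δh = 0.001869 × 1.55 × 10^8 m² × 5.791 m = 1.678 × 10^6 m³
ΔV = 1.678 × 10^6 m³ = 1.678 GL

ΔV ≈ 1.68 GL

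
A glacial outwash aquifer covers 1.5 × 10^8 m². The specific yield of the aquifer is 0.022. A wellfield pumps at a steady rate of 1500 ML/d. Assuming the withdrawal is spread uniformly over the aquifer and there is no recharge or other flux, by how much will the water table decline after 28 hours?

Q = 1500 ML/d = 1.5 × 10^6 m³/d
t = 28 hours = 1.167 d
ΔV = Q × t = 1.5 × 10^6 m³/d × 1.167 d = 1.75 × 10^6 m³
Δh = ΔV / (Sy × A) = 1.75 × 10^6 / (0.022 × 1.5 × 10^8) = 0.5303 m

Δh ≈ 0.53 m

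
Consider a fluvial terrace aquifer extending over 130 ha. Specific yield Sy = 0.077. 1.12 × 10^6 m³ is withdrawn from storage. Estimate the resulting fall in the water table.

Δh ≈ 11.2 m

A = 130 ha = 1.3 × 10^6 m²
Δh = ΔV / (Sy × A) = 1.12 × 10^6 m³ / (0.077 × 1.3 × 10^6 m²) = 11.19 m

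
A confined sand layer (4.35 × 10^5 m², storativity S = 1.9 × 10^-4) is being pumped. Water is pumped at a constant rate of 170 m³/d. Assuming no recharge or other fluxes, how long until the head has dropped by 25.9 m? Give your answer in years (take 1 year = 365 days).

ΔV = S × A × Δh = 1.9 × 10^-4 × 4.35 × 10^5 × 25.9 = 2141 m³
t = ΔV / Q = 2141 m³ / 170 m³/d = 12.59 d
t = 12.59 d ≈ 0.0345 years

t ≈ 0.0345 years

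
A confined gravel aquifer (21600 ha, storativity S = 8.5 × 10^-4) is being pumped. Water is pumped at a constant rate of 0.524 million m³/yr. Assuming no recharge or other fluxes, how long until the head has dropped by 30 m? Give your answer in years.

t ≈ 10.5 years

A = 21600 ha = 2.16 × 10^8 m²
ΔV = S × A × Δh = 8.5 × 10^-4 × 2.16 × 10^8 × 30 = 5.508 × 10^6 m³
Q = 0.524 million m³/yr = 1436 m³/d
t = ΔV / Q = 5.508 × 10^6 m³ / 1436 m³/d = 3837 d
t = 3837 d ≈ 10.51 years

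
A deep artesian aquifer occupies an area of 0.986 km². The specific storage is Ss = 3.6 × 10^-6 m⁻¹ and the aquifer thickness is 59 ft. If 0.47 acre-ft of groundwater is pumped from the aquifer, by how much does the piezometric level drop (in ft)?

Δh ≈ 29.8 ft

b = 59 ft = 17.98 m
S = Ss × b = 3.6 × 10^-6 m⁻¹ × 17.98 m = 6.474 × 10^-5
A = 0.986 km² = 9.86 × 10^5 m²
ΔV = 0.47 acre-ft = 579.7 m³
Δh = ΔV / (S × A) = 579.7 m³ / (6.474 × 10^-5 × 9.86 × 10^5 m²) = 9.082 m
Δh = 9.082 m = 29.8 ft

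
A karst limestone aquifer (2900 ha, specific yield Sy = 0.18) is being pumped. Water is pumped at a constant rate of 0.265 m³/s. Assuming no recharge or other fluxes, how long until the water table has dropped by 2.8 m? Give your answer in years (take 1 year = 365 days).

A = 2900 ha = 2.9 × 10^7 m²
ΔV = Sy × A × Δh = 0.18 × 2.9 × 10^7 × 2.8 = 1.462 × 10^7 m³
Q = 0.265 m³/s = 22900 m³/d
t = ΔV / Q = 1.462 × 10^7 m³ / 22900 m³/d = 638.4 d
t = 638.4 d ≈ 1.749 years

t ≈ 1.75 years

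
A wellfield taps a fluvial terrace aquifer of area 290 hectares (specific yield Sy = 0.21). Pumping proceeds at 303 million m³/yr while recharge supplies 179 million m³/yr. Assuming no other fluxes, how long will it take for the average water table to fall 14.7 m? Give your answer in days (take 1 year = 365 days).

A = 290 hectares = 2.9 × 10^6 m²
ΔV = Sy × A × Δh = 0.21 × 2.9 × 10^6 × 14.7 = 8.952 × 10^6 m³
Net withdrawal = 303 − 179 = 124 million m³/yr = 3.397 × 10^5 m³/d
t = ΔV / Q = 8.952 × 10^6 m³ / 3.397 × 10^5 m³/d = 26.35 d

t ≈ 26.4 days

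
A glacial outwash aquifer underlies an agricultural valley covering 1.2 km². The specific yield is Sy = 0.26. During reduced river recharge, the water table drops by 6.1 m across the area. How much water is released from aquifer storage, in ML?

A = 1.2 km² = 1.2 × 10^6 m²
ΔV = Sy × A × Δh = 0.26 × 1.2 × 10^6 m² × 6.1 m = 1.903 × 10^6 m³
ΔV = 1.903 × 10^6 m³ = 1903 ML

ΔV ≈ 1900 ML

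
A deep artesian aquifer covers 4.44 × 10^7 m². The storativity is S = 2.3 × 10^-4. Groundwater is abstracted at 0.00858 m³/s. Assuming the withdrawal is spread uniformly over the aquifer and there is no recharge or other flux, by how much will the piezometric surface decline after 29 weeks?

Q = 0.00858 m³/s = 741.3 m³/d
t = 29 weeks = 203 d
ΔV = Q × t = 741.3 m³/d × 203 d = 1.505 × 10^5 m³
Δh = ΔV / (S × A) = 1.505 × 10^5 / (2.3 × 10^-4 × 4.44 × 10^7) = 14.74 m

Δh ≈ 14.7 m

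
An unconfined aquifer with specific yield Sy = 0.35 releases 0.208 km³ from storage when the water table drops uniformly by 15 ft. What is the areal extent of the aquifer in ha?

A ≈ 13000 ha

Δh = 15 ft = 4.572 m
ΔV = 0.208 km³ = 2.08 × 10^8 m³
A = ΔV / (Sy × Δh) = 2.08 × 10^8 / (0.35 × 4.572) = 1.3 × 10^8 m²
A = 1.3 × 10^8 m² = 13000 ha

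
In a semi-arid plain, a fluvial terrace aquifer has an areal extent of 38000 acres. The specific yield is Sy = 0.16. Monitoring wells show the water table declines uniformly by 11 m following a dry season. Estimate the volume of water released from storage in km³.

ΔV ≈ 0.271 km³

A = 38000 acres = 1.538 × 10^8 m²
ΔV = Sy × A × Δh = 0.16 × 1.538 × 10^8 m² × 11 m = 2.707 × 10^8 m³
ΔV = 2.707 × 10^8 m³ = 0.2707 km³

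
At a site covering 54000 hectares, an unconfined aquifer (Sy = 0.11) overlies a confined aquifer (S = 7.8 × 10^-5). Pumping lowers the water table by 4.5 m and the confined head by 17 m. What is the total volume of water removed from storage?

A = 54000 hectares = 5.4 × 10^8 m²
Unconfined: ΔV_u = Sy × A × Δh_u = 0.11 × 5.4 × 10^8 × 4.5 = 2.673 × 10^8 m³
Confined: ΔV_c = S × A × Δh_c = 7.8 × 10^-5 × 5.4 × 10^8 × 17 = 7.16 × 10^5 m³
Total ΔV = 2.673 × 10^8 + 7.16 × 10^5 = 2.68 × 10^8 m³

ΔV ≈ 2.68 × 10^8 m³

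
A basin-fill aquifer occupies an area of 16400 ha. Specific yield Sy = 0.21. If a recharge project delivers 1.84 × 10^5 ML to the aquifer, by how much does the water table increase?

Δh ≈ 5.34 m

A = 16400 ha = 1.64 × 10^8 m²
ΔV = 1.84 × 10^5 ML = 1.84 × 10^8 m³
Δh = ΔV / (Sy × A) = 1.84 × 10^8 m³ / (0.21 × 1.64 × 10^8 m²) = 5.343 m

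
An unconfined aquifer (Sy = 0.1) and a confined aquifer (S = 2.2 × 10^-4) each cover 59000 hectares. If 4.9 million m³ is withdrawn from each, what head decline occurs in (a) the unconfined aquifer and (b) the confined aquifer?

Δh_u ≈ 0.0831 m; Δh_c ≈ 37.8 m

A = 59000 hectares = 5.9 × 10^8 m²
ΔV = 4.9 million m³ = 4.9 × 10^6 m³
Unconfined: Δh_u = ΔV/(Sy·A) = 4.9 × 10^6/(0.1 × 5.9 × 10^8) = 0.08305 m
Confined: Δh_c = ΔV/(S·A) = 4.9 × 10^6/(2.2 × 10^-4 × 5.9 × 10^8) = 37.75 m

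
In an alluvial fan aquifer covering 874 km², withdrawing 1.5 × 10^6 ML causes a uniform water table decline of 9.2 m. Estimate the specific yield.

A = 874 km² = 8.74 × 10^8 m²
ΔV = 1.5 × 10^6 ML = 1.5 × 10^9 m³
Sy = ΔV / (A × Δh) = 1.5 × 10^9 m³ / (8.74 × 10^8 m² × 9.2 m) = 0.1865

Sy ≈ 0.19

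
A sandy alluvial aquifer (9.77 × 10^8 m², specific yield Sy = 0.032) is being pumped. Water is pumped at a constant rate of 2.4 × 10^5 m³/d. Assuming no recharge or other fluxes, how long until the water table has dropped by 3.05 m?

ΔV = Sy × A × Δh = 0.032 × 9.77 × 10^8 × 3.05 = 9.536 × 10^7 m³
t = ΔV / Q = 9.536 × 10^7 m³ / 2.4 × 10^5 m³/d = 397.3 d

t ≈ 397 days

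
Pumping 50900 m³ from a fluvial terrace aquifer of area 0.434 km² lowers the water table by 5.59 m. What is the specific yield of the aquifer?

A = 0.434 km² = 4.34 × 10^5 m²
Sy = ΔV / (A × Δh) = 50900 m³ / (4.34 × 10^5 m² × 5.59 m) = 0.02098

Sy ≈ 0.021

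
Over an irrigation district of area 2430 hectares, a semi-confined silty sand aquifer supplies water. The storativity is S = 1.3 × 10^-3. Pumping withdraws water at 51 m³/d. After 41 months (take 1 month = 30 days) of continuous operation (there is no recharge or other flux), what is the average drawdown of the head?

A = 2430 hectares = 2.43 × 10^7 m²
t = 41 months = 1230 d
ΔV = Q × t = 51 m³/d × 1230 d = 62730 m³
Δh = ΔV / (S × A) = 62730 / (0.0013 × 2.43 × 10^7) = 1.986 m

Δh ≈ 1.99 m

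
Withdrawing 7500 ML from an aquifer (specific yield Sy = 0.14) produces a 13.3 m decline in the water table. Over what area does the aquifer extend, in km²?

A ≈ 4.03 km²

ΔV = 7500 ML = 7.5 × 10^6 m³
A = ΔV / (Sy × Δh) = 7.5 × 10^6 / (0.14 × 13.3) = 4.028 × 10^6 m²
A = 4.028 × 10^6 m² = 4.028 km²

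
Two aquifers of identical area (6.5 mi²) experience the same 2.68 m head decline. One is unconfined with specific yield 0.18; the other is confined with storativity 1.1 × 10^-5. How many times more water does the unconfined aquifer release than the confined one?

A = 6.5 mi² = 1.683 × 10^7 m²
Unconfined: ΔV_u = Sy × A × Δh = 0.18 × 1.683 × 10^7 × 2.68 = 8.121 × 10^6 m³
Confined: ΔV_c = S × A × Δh = 1.1 × 10^-5 × 1.683 × 10^7 × 2.68 = 496.3 m³
Ratio = ΔV_u / ΔV_c = Sy / S = 0.18 / 1.1 × 10^-5 = 16360

ΔV_u / ΔV_c ≈ 16400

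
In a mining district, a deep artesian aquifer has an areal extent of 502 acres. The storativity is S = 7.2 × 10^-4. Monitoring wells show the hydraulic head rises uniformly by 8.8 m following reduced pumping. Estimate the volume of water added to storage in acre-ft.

ΔV ≈ 10.4 acre-ft

A = 502 acres = 2.032 × 10^6 m²
ΔV = S × A × Δh = 7.2 × 10^-4 × 2.032 × 10^6 m² × 8.8 m = 12870 m³
ΔV = 12870 m³ = 10.44 acre-ft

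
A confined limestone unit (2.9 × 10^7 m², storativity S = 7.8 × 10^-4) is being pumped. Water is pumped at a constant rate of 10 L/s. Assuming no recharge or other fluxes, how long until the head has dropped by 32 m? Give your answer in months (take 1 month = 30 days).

t ≈ 27.9 months

ΔV = S × A × Δh = 7.8 × 10^-4 × 2.9 × 10^7 × 32 = 7.238 × 10^5 m³
Q = 10 L/s = 864 m³/d
t = ΔV / Q = 7.238 × 10^5 m³ / 864 m³/d = 837.8 d
t = 837.8 d ≈ 27.93 months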